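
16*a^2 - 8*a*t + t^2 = (-4*a + t)^2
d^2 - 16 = (d - 4)*(d + 4)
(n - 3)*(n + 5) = n^2 + 2*n - 15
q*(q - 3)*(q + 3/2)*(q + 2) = q^4 + q^3/2 - 15*q^2/2 - 9*q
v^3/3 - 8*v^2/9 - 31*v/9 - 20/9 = (v/3 + 1/3)*(v - 5)*(v + 4/3)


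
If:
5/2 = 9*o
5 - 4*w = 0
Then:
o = 5/18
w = 5/4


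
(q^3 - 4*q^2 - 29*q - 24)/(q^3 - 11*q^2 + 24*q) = (q^2 + 4*q + 3)/(q*(q - 3))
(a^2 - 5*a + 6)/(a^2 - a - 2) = (a - 3)/(a + 1)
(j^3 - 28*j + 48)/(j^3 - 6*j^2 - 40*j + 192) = (j - 2)/(j - 8)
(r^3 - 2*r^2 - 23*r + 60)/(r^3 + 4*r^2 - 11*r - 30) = (r - 4)/(r + 2)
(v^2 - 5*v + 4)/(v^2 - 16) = (v - 1)/(v + 4)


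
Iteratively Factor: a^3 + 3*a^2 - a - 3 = (a + 1)*(a^2 + 2*a - 3) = (a + 1)*(a + 3)*(a - 1)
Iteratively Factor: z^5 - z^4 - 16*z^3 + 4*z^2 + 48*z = (z - 4)*(z^4 + 3*z^3 - 4*z^2 - 12*z) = (z - 4)*(z + 3)*(z^3 - 4*z) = z*(z - 4)*(z + 3)*(z^2 - 4) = z*(z - 4)*(z - 2)*(z + 3)*(z + 2)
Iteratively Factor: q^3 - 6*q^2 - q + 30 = (q + 2)*(q^2 - 8*q + 15) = (q - 3)*(q + 2)*(q - 5)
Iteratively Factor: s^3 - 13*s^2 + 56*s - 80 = (s - 4)*(s^2 - 9*s + 20) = (s - 4)^2*(s - 5)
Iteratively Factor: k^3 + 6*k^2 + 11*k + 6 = (k + 3)*(k^2 + 3*k + 2) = (k + 1)*(k + 3)*(k + 2)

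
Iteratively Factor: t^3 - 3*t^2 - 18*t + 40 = (t - 2)*(t^2 - t - 20) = (t - 5)*(t - 2)*(t + 4)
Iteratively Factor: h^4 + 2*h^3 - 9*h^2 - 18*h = (h + 2)*(h^3 - 9*h) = (h + 2)*(h + 3)*(h^2 - 3*h) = (h - 3)*(h + 2)*(h + 3)*(h)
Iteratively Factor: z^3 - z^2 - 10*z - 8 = (z - 4)*(z^2 + 3*z + 2) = (z - 4)*(z + 1)*(z + 2)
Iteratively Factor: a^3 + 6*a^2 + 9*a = (a + 3)*(a^2 + 3*a) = a*(a + 3)*(a + 3)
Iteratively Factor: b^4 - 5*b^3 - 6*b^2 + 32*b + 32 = (b + 1)*(b^3 - 6*b^2 + 32) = (b - 4)*(b + 1)*(b^2 - 2*b - 8) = (b - 4)*(b + 1)*(b + 2)*(b - 4)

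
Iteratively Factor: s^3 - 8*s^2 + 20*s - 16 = (s - 2)*(s^2 - 6*s + 8) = (s - 2)^2*(s - 4)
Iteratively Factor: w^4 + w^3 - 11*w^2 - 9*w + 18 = (w - 1)*(w^3 + 2*w^2 - 9*w - 18) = (w - 1)*(w + 2)*(w^2 - 9) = (w - 1)*(w + 2)*(w + 3)*(w - 3)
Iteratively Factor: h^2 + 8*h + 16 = (h + 4)*(h + 4)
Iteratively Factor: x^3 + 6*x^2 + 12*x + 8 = (x + 2)*(x^2 + 4*x + 4) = (x + 2)^2*(x + 2)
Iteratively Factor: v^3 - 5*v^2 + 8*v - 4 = (v - 2)*(v^2 - 3*v + 2) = (v - 2)^2*(v - 1)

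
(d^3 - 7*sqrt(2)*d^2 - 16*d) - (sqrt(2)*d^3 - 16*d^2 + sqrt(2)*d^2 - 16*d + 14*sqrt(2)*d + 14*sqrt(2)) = -sqrt(2)*d^3 + d^3 - 8*sqrt(2)*d^2 + 16*d^2 - 14*sqrt(2)*d - 14*sqrt(2)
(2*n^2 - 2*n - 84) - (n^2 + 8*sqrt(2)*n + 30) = n^2 - 8*sqrt(2)*n - 2*n - 114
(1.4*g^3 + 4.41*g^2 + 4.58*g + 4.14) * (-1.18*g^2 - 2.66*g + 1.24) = -1.652*g^5 - 8.9278*g^4 - 15.399*g^3 - 11.5996*g^2 - 5.3332*g + 5.1336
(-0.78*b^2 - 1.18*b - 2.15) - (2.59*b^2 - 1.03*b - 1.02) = -3.37*b^2 - 0.15*b - 1.13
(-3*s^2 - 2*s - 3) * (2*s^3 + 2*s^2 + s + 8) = -6*s^5 - 10*s^4 - 13*s^3 - 32*s^2 - 19*s - 24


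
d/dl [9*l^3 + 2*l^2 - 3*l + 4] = 27*l^2 + 4*l - 3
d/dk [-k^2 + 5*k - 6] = 5 - 2*k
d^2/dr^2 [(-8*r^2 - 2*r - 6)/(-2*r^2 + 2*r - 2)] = 2*(5*r^3 - 3*r^2 - 12*r + 5)/(r^6 - 3*r^5 + 6*r^4 - 7*r^3 + 6*r^2 - 3*r + 1)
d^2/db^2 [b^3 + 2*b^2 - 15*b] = 6*b + 4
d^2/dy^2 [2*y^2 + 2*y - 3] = 4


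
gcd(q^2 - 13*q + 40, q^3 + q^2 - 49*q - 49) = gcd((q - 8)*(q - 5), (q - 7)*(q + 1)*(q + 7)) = 1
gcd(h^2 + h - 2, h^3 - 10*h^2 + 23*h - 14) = h - 1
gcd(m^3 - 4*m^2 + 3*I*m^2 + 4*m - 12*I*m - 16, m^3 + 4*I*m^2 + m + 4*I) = m^2 + 3*I*m + 4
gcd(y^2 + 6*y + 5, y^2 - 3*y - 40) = y + 5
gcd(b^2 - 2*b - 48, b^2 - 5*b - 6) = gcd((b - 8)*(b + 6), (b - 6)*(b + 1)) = 1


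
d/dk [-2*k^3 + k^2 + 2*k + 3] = -6*k^2 + 2*k + 2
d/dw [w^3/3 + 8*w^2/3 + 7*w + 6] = w^2 + 16*w/3 + 7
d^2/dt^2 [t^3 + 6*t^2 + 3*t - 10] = 6*t + 12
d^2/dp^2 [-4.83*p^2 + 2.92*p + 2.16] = -9.66000000000000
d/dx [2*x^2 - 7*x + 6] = 4*x - 7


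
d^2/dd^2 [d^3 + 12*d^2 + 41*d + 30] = 6*d + 24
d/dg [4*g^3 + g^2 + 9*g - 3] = 12*g^2 + 2*g + 9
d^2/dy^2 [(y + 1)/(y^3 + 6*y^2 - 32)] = 6*(y^3 + 12*y + 4)/(y^7 + 10*y^6 + 12*y^5 - 136*y^4 - 256*y^3 + 768*y^2 + 1024*y - 2048)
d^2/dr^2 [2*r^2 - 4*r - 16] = 4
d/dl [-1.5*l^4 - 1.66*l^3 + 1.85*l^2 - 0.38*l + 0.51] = -6.0*l^3 - 4.98*l^2 + 3.7*l - 0.38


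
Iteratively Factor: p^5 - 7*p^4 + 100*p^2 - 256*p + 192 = (p - 2)*(p^4 - 5*p^3 - 10*p^2 + 80*p - 96) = (p - 3)*(p - 2)*(p^3 - 2*p^2 - 16*p + 32) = (p - 3)*(p - 2)*(p + 4)*(p^2 - 6*p + 8) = (p - 3)*(p - 2)^2*(p + 4)*(p - 4)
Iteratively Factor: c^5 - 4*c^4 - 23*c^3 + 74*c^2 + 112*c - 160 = (c + 4)*(c^4 - 8*c^3 + 9*c^2 + 38*c - 40) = (c - 4)*(c + 4)*(c^3 - 4*c^2 - 7*c + 10) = (c - 5)*(c - 4)*(c + 4)*(c^2 + c - 2) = (c - 5)*(c - 4)*(c + 2)*(c + 4)*(c - 1)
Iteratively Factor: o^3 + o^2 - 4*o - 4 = (o + 1)*(o^2 - 4) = (o + 1)*(o + 2)*(o - 2)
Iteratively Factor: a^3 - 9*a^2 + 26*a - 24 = (a - 3)*(a^2 - 6*a + 8) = (a - 4)*(a - 3)*(a - 2)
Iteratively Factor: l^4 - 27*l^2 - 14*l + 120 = (l + 4)*(l^3 - 4*l^2 - 11*l + 30) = (l + 3)*(l + 4)*(l^2 - 7*l + 10) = (l - 2)*(l + 3)*(l + 4)*(l - 5)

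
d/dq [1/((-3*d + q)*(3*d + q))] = -2*q/(81*d^4 - 18*d^2*q^2 + q^4)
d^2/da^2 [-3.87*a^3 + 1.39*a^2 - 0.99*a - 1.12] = 2.78 - 23.22*a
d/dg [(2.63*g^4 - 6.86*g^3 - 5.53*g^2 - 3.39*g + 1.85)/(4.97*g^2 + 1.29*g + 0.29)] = (26.1422*g^5 - 23.9161*g^4 - 14.648*g^3 + 3.74639999999999*g^2 - 21.5964*g - 3.3696)/(24.7009*g^4 + 12.8226*g^3 + 4.5467*g^2 + 0.7482*g + 0.0841)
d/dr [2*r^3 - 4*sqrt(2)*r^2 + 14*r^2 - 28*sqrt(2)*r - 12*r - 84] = 6*r^2 - 8*sqrt(2)*r + 28*r - 28*sqrt(2) - 12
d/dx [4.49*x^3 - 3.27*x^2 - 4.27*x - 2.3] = 13.47*x^2 - 6.54*x - 4.27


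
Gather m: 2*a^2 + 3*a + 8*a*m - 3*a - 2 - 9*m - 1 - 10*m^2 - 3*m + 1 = 2*a^2 - 10*m^2 + m*(8*a - 12) - 2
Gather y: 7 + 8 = 15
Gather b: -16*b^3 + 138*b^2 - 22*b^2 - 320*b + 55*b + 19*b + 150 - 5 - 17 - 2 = -16*b^3 + 116*b^2 - 246*b + 126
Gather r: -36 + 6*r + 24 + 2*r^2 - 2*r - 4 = 2*r^2 + 4*r - 16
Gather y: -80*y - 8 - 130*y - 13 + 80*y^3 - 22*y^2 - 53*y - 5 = 80*y^3 - 22*y^2 - 263*y - 26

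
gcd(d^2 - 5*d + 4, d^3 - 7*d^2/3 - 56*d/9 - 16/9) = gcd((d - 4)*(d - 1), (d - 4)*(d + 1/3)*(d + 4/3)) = d - 4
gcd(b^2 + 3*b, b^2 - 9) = b + 3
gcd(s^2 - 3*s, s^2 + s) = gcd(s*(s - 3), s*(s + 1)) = s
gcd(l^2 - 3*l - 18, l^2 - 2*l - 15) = l + 3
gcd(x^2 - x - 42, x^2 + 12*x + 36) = x + 6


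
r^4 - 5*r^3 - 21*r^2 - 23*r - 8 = (r - 8)*(r + 1)^3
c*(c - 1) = c^2 - c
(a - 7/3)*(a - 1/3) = a^2 - 8*a/3 + 7/9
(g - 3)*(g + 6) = g^2 + 3*g - 18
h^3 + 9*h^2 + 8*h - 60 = (h - 2)*(h + 5)*(h + 6)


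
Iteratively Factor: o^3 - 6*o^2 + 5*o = (o)*(o^2 - 6*o + 5) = o*(o - 1)*(o - 5)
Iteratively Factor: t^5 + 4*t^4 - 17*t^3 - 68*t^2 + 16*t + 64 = (t - 1)*(t^4 + 5*t^3 - 12*t^2 - 80*t - 64) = (t - 1)*(t + 4)*(t^3 + t^2 - 16*t - 16) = (t - 1)*(t + 1)*(t + 4)*(t^2 - 16) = (t - 4)*(t - 1)*(t + 1)*(t + 4)*(t + 4)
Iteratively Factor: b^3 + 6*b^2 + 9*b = (b)*(b^2 + 6*b + 9) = b*(b + 3)*(b + 3)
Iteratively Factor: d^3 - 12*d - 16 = (d - 4)*(d^2 + 4*d + 4) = (d - 4)*(d + 2)*(d + 2)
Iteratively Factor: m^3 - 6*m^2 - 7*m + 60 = (m + 3)*(m^2 - 9*m + 20) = (m - 5)*(m + 3)*(m - 4)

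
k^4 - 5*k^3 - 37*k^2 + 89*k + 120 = (k - 8)*(k - 3)*(k + 1)*(k + 5)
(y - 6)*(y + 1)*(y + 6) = y^3 + y^2 - 36*y - 36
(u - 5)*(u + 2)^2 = u^3 - u^2 - 16*u - 20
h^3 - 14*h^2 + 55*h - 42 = (h - 7)*(h - 6)*(h - 1)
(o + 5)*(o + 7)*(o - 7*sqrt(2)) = o^3 - 7*sqrt(2)*o^2 + 12*o^2 - 84*sqrt(2)*o + 35*o - 245*sqrt(2)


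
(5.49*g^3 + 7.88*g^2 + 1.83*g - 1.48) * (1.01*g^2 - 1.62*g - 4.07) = 5.5449*g^5 - 0.935*g^4 - 33.2616*g^3 - 36.531*g^2 - 5.0505*g + 6.0236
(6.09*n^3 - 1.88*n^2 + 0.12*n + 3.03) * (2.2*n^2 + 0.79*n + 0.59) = 13.398*n^5 + 0.6751*n^4 + 2.3719*n^3 + 5.6516*n^2 + 2.4645*n + 1.7877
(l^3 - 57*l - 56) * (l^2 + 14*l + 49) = l^5 + 14*l^4 - 8*l^3 - 854*l^2 - 3577*l - 2744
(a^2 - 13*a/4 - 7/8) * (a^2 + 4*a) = a^4 + 3*a^3/4 - 111*a^2/8 - 7*a/2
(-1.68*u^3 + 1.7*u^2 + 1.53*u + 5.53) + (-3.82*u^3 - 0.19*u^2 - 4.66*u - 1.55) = -5.5*u^3 + 1.51*u^2 - 3.13*u + 3.98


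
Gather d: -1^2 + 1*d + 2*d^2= 2*d^2 + d - 1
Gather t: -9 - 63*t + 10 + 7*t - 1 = -56*t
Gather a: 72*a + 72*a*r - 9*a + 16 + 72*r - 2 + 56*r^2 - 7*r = a*(72*r + 63) + 56*r^2 + 65*r + 14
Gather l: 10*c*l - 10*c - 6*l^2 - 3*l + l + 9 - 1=-10*c - 6*l^2 + l*(10*c - 2) + 8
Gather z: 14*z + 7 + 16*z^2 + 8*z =16*z^2 + 22*z + 7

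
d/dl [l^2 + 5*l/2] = 2*l + 5/2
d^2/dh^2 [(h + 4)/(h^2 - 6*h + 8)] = 2*((2 - 3*h)*(h^2 - 6*h + 8) + 4*(h - 3)^2*(h + 4))/(h^2 - 6*h + 8)^3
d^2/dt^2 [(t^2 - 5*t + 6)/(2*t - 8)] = 2/(t^3 - 12*t^2 + 48*t - 64)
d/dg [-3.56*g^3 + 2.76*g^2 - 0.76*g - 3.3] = -10.68*g^2 + 5.52*g - 0.76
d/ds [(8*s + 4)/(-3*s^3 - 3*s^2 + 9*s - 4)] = 4*(12*s^3 + 15*s^2 + 6*s - 17)/(9*s^6 + 18*s^5 - 45*s^4 - 30*s^3 + 105*s^2 - 72*s + 16)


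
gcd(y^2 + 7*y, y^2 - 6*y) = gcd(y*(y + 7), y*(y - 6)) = y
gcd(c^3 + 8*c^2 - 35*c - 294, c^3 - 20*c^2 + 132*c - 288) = c - 6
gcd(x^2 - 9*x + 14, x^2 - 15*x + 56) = x - 7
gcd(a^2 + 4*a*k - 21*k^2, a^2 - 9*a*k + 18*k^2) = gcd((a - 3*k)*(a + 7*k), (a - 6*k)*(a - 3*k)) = a - 3*k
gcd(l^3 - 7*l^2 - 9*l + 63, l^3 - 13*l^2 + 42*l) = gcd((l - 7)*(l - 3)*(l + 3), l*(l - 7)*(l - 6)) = l - 7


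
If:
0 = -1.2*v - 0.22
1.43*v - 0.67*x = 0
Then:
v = -0.18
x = -0.39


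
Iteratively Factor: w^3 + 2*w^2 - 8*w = (w)*(w^2 + 2*w - 8) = w*(w + 4)*(w - 2)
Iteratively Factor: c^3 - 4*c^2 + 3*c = (c - 1)*(c^2 - 3*c) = c*(c - 1)*(c - 3)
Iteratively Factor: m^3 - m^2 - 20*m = (m + 4)*(m^2 - 5*m) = m*(m + 4)*(m - 5)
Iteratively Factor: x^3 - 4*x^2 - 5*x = (x)*(x^2 - 4*x - 5) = x*(x - 5)*(x + 1)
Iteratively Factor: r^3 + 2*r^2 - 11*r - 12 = (r + 1)*(r^2 + r - 12) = (r + 1)*(r + 4)*(r - 3)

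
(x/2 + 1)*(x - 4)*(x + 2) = x^3/2 - 6*x - 8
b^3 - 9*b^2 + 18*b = b*(b - 6)*(b - 3)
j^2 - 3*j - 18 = (j - 6)*(j + 3)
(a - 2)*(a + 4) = a^2 + 2*a - 8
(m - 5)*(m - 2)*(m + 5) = m^3 - 2*m^2 - 25*m + 50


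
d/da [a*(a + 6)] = 2*a + 6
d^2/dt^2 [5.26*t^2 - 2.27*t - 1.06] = 10.5200000000000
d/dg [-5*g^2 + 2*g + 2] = 2 - 10*g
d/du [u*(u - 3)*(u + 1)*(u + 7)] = 4*u^3 + 15*u^2 - 34*u - 21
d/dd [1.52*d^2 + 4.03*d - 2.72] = 3.04*d + 4.03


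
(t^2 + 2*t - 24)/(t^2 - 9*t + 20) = (t + 6)/(t - 5)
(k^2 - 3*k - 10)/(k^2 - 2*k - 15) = (k + 2)/(k + 3)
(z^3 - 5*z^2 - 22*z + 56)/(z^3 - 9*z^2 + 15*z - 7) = (z^2 + 2*z - 8)/(z^2 - 2*z + 1)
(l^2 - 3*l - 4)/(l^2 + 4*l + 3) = (l - 4)/(l + 3)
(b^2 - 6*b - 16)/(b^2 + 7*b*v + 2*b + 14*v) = (b - 8)/(b + 7*v)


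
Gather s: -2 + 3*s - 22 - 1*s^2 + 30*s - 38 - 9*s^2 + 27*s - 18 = -10*s^2 + 60*s - 80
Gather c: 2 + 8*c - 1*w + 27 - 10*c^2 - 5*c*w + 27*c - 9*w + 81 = -10*c^2 + c*(35 - 5*w) - 10*w + 110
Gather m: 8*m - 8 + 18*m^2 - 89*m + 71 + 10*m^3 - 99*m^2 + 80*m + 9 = 10*m^3 - 81*m^2 - m + 72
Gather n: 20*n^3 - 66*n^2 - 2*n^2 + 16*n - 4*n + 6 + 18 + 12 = 20*n^3 - 68*n^2 + 12*n + 36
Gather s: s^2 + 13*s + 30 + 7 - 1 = s^2 + 13*s + 36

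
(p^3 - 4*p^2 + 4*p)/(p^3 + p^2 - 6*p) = (p - 2)/(p + 3)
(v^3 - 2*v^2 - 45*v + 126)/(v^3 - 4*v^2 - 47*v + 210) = (v - 3)/(v - 5)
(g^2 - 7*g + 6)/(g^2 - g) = (g - 6)/g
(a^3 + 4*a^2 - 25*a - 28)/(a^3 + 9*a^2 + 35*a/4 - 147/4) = 4*(a^2 - 3*a - 4)/(4*a^2 + 8*a - 21)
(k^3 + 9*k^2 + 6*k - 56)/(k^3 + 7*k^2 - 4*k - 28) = (k + 4)/(k + 2)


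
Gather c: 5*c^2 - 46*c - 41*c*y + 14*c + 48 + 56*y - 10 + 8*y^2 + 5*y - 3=5*c^2 + c*(-41*y - 32) + 8*y^2 + 61*y + 35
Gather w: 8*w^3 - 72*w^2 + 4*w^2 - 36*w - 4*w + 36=8*w^3 - 68*w^2 - 40*w + 36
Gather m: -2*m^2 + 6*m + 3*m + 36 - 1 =-2*m^2 + 9*m + 35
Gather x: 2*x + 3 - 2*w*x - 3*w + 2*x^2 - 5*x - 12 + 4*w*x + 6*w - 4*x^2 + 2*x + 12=3*w - 2*x^2 + x*(2*w - 1) + 3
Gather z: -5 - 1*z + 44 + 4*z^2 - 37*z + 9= 4*z^2 - 38*z + 48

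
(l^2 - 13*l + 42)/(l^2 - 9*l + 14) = (l - 6)/(l - 2)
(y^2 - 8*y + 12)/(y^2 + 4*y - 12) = (y - 6)/(y + 6)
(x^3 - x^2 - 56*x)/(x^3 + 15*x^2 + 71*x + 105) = x*(x - 8)/(x^2 + 8*x + 15)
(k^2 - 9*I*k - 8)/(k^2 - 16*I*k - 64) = (k - I)/(k - 8*I)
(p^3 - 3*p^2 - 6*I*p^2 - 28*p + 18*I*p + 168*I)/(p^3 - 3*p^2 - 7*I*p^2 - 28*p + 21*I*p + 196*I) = (p - 6*I)/(p - 7*I)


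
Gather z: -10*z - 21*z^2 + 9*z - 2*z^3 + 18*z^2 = -2*z^3 - 3*z^2 - z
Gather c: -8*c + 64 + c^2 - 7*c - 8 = c^2 - 15*c + 56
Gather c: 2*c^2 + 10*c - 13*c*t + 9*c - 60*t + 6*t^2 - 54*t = 2*c^2 + c*(19 - 13*t) + 6*t^2 - 114*t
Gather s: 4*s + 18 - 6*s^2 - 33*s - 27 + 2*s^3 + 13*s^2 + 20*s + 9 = 2*s^3 + 7*s^2 - 9*s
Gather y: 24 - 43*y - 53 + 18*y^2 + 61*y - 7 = 18*y^2 + 18*y - 36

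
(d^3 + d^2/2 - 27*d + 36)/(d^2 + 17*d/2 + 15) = (2*d^2 - 11*d + 12)/(2*d + 5)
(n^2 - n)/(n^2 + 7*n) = (n - 1)/(n + 7)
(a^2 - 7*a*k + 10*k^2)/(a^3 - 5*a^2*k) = (a - 2*k)/a^2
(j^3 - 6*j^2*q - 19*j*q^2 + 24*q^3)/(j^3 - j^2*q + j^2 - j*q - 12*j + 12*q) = (j^2 - 5*j*q - 24*q^2)/(j^2 + j - 12)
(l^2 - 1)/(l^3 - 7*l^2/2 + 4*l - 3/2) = 2*(l + 1)/(2*l^2 - 5*l + 3)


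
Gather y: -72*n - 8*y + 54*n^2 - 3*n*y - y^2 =54*n^2 - 72*n - y^2 + y*(-3*n - 8)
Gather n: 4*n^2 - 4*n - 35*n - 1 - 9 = 4*n^2 - 39*n - 10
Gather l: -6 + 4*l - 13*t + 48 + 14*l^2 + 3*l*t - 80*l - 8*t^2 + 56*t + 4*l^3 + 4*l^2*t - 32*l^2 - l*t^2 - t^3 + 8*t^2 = 4*l^3 + l^2*(4*t - 18) + l*(-t^2 + 3*t - 76) - t^3 + 43*t + 42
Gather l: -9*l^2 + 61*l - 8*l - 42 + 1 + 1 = -9*l^2 + 53*l - 40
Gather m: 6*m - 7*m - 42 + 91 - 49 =-m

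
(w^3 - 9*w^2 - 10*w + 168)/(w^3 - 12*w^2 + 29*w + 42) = (w + 4)/(w + 1)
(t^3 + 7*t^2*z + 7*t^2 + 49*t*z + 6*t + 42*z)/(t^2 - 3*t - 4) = (t^2 + 7*t*z + 6*t + 42*z)/(t - 4)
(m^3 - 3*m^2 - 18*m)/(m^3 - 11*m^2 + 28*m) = (m^2 - 3*m - 18)/(m^2 - 11*m + 28)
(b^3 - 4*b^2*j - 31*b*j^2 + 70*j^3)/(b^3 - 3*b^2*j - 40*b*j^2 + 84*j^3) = (b + 5*j)/(b + 6*j)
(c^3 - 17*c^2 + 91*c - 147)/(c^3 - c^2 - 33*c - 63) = (c^2 - 10*c + 21)/(c^2 + 6*c + 9)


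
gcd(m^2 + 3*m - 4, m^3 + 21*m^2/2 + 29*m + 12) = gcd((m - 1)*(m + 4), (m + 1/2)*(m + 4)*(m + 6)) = m + 4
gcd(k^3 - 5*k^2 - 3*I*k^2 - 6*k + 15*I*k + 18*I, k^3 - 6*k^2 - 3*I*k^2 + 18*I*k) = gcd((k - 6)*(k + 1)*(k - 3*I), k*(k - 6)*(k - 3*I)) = k^2 + k*(-6 - 3*I) + 18*I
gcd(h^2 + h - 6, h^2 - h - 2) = h - 2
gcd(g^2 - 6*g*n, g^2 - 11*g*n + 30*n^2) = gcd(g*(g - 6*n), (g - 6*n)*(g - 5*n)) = g - 6*n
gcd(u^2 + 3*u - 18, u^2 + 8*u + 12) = u + 6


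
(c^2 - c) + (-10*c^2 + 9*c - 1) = -9*c^2 + 8*c - 1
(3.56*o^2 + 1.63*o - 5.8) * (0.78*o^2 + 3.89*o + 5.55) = 2.7768*o^4 + 15.1198*o^3 + 21.5747*o^2 - 13.5155*o - 32.19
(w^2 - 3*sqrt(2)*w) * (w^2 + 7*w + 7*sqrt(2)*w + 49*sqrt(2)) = w^4 + 4*sqrt(2)*w^3 + 7*w^3 - 42*w^2 + 28*sqrt(2)*w^2 - 294*w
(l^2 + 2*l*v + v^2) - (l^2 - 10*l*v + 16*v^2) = 12*l*v - 15*v^2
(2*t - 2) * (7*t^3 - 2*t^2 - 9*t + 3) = 14*t^4 - 18*t^3 - 14*t^2 + 24*t - 6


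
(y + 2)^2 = y^2 + 4*y + 4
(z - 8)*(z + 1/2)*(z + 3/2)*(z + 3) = z^4 - 3*z^3 - 133*z^2/4 - 207*z/4 - 18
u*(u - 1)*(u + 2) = u^3 + u^2 - 2*u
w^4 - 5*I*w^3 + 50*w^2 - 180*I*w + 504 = (w - 7*I)*(w - 6*I)*(w + 2*I)*(w + 6*I)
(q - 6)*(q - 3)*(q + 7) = q^3 - 2*q^2 - 45*q + 126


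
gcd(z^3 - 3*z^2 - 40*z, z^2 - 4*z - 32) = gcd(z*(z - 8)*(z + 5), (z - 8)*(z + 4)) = z - 8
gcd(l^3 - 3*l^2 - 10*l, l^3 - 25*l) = l^2 - 5*l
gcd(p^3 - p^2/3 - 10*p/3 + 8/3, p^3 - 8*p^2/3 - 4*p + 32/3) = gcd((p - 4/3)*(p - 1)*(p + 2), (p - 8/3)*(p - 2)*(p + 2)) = p + 2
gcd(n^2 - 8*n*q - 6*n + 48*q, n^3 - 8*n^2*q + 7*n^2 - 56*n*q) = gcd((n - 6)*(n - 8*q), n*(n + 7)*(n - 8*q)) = -n + 8*q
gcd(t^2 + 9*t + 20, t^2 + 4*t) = t + 4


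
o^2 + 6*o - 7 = (o - 1)*(o + 7)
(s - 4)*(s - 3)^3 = s^4 - 13*s^3 + 63*s^2 - 135*s + 108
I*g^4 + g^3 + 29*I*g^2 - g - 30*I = (g - 1)*(g - 6*I)*(g + 5*I)*(I*g + I)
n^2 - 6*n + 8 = (n - 4)*(n - 2)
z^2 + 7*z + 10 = (z + 2)*(z + 5)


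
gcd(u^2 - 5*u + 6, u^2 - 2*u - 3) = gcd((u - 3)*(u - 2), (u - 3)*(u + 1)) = u - 3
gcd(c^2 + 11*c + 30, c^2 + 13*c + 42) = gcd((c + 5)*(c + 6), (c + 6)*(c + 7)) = c + 6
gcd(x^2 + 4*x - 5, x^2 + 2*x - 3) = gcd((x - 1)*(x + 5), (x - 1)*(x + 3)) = x - 1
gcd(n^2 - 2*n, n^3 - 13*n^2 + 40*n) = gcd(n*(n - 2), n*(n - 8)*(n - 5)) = n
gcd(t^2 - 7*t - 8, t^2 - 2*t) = 1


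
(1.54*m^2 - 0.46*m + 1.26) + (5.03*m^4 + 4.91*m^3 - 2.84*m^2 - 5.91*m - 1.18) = 5.03*m^4 + 4.91*m^3 - 1.3*m^2 - 6.37*m + 0.0800000000000001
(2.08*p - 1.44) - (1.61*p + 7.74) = 0.47*p - 9.18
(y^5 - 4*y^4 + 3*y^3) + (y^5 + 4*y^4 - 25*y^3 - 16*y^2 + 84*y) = 2*y^5 - 22*y^3 - 16*y^2 + 84*y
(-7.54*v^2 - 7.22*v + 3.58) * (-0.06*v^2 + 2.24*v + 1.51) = 0.4524*v^4 - 16.4564*v^3 - 27.773*v^2 - 2.883*v + 5.4058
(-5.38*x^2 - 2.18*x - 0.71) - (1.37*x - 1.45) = -5.38*x^2 - 3.55*x + 0.74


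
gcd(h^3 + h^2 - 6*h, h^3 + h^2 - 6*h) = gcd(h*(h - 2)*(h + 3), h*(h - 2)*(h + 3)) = h^3 + h^2 - 6*h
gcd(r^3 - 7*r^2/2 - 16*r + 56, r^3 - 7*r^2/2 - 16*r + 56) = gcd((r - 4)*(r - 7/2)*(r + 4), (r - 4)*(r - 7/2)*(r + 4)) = r^3 - 7*r^2/2 - 16*r + 56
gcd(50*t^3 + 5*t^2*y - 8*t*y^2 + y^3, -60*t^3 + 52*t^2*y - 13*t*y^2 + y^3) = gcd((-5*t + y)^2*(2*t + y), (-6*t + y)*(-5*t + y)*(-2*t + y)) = -5*t + y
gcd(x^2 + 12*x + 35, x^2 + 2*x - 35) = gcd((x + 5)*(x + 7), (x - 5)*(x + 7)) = x + 7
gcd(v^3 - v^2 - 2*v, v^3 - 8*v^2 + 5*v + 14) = v^2 - v - 2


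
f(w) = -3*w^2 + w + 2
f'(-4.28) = 26.68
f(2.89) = -20.17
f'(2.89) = -16.34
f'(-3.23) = 20.38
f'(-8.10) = 49.60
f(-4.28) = -57.24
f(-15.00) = -688.00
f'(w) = 1 - 6*w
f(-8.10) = -202.93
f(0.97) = 0.15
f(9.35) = -250.92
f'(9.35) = -55.10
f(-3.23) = -32.53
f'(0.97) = -4.82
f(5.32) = -77.59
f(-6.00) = -112.00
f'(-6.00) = 37.00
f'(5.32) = -30.92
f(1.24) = -1.37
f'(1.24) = -6.44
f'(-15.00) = 91.00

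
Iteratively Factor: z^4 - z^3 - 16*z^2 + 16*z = (z - 4)*(z^3 + 3*z^2 - 4*z) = (z - 4)*(z - 1)*(z^2 + 4*z) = z*(z - 4)*(z - 1)*(z + 4)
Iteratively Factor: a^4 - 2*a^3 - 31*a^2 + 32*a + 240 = (a - 5)*(a^3 + 3*a^2 - 16*a - 48) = (a - 5)*(a + 4)*(a^2 - a - 12) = (a - 5)*(a - 4)*(a + 4)*(a + 3)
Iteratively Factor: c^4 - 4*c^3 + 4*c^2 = (c)*(c^3 - 4*c^2 + 4*c) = c^2*(c^2 - 4*c + 4) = c^2*(c - 2)*(c - 2)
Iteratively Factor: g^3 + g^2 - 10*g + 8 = (g - 1)*(g^2 + 2*g - 8) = (g - 1)*(g + 4)*(g - 2)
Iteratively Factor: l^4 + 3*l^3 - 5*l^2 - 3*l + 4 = (l - 1)*(l^3 + 4*l^2 - l - 4) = (l - 1)*(l + 1)*(l^2 + 3*l - 4) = (l - 1)^2*(l + 1)*(l + 4)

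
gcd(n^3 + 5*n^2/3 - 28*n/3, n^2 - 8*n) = n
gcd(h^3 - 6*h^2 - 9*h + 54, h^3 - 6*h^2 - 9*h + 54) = h^3 - 6*h^2 - 9*h + 54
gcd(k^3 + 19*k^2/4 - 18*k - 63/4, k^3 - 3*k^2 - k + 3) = k - 3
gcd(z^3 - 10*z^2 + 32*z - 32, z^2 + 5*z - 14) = z - 2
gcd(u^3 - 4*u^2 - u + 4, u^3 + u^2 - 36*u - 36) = u + 1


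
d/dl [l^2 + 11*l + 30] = 2*l + 11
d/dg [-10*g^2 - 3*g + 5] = -20*g - 3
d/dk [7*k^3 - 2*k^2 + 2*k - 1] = 21*k^2 - 4*k + 2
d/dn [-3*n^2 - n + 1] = -6*n - 1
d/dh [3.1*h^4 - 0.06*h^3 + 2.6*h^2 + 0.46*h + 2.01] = 12.4*h^3 - 0.18*h^2 + 5.2*h + 0.46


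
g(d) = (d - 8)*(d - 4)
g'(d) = 2*d - 12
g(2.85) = 5.92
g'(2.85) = -6.30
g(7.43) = -1.96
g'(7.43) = 2.86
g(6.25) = -3.94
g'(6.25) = 0.50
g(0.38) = 27.58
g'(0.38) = -11.24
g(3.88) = 0.49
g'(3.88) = -4.24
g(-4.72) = 110.92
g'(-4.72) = -21.44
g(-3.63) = 88.74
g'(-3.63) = -19.26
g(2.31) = 9.62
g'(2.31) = -7.38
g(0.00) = 32.00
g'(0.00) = -12.00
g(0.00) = 32.00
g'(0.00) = -12.00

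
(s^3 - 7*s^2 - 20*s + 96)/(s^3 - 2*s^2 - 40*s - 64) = (s - 3)/(s + 2)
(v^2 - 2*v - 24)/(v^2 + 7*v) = (v^2 - 2*v - 24)/(v*(v + 7))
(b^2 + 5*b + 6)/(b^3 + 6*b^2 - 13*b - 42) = (b + 3)/(b^2 + 4*b - 21)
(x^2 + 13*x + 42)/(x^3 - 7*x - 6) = (x^2 + 13*x + 42)/(x^3 - 7*x - 6)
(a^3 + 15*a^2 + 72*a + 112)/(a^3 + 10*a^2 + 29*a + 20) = (a^2 + 11*a + 28)/(a^2 + 6*a + 5)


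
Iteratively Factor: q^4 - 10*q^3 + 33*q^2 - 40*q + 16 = (q - 1)*(q^3 - 9*q^2 + 24*q - 16) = (q - 4)*(q - 1)*(q^2 - 5*q + 4) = (q - 4)^2*(q - 1)*(q - 1)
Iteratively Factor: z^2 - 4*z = (z)*(z - 4)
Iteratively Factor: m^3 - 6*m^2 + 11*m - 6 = (m - 1)*(m^2 - 5*m + 6) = (m - 2)*(m - 1)*(m - 3)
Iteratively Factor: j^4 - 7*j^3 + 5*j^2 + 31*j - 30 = (j + 2)*(j^3 - 9*j^2 + 23*j - 15) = (j - 5)*(j + 2)*(j^2 - 4*j + 3) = (j - 5)*(j - 1)*(j + 2)*(j - 3)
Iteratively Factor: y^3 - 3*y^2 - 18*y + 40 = (y - 2)*(y^2 - y - 20) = (y - 2)*(y + 4)*(y - 5)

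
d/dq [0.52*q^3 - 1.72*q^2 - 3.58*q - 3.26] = 1.56*q^2 - 3.44*q - 3.58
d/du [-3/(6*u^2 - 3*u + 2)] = 9*(4*u - 1)/(6*u^2 - 3*u + 2)^2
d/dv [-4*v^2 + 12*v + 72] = 12 - 8*v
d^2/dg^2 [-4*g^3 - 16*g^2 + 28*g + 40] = -24*g - 32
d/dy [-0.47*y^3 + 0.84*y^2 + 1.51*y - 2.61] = -1.41*y^2 + 1.68*y + 1.51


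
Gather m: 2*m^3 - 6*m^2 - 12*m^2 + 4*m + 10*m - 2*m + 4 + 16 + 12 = 2*m^3 - 18*m^2 + 12*m + 32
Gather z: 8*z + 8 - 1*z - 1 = 7*z + 7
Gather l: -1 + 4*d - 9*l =4*d - 9*l - 1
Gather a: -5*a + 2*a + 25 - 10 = 15 - 3*a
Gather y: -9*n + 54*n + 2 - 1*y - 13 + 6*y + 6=45*n + 5*y - 5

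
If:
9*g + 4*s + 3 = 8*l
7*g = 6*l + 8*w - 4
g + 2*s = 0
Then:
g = 32*w/7 - 1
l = 4*w - 1/2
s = 1/2 - 16*w/7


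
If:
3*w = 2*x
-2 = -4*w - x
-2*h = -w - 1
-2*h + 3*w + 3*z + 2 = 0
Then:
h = 15/22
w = 4/11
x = 6/11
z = -19/33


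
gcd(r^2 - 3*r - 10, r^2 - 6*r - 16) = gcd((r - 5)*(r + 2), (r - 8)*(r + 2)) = r + 2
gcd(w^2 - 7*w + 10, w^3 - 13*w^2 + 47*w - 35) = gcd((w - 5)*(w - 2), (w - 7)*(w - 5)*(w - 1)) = w - 5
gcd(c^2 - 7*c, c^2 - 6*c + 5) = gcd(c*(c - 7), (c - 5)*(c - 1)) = 1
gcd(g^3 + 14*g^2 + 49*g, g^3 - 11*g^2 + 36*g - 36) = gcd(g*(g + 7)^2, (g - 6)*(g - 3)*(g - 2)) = 1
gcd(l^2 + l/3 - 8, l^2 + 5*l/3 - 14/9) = 1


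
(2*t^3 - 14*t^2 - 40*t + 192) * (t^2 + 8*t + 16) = 2*t^5 + 2*t^4 - 120*t^3 - 352*t^2 + 896*t + 3072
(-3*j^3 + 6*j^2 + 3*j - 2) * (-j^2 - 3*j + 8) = 3*j^5 + 3*j^4 - 45*j^3 + 41*j^2 + 30*j - 16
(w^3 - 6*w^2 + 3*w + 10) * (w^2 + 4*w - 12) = w^5 - 2*w^4 - 33*w^3 + 94*w^2 + 4*w - 120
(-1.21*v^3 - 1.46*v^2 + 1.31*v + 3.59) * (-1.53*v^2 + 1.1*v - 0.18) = 1.8513*v^5 + 0.9028*v^4 - 3.3925*v^3 - 3.7889*v^2 + 3.7132*v - 0.6462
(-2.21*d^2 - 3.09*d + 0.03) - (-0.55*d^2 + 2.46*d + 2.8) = -1.66*d^2 - 5.55*d - 2.77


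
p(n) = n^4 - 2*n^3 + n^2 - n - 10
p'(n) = 4*n^3 - 6*n^2 + 2*n - 1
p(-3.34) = 203.46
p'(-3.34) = -223.65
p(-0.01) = -9.99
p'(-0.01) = -1.02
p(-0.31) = -9.53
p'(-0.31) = -2.32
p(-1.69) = 12.36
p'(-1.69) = -40.82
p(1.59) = -10.71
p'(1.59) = 3.09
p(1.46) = -11.01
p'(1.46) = 1.58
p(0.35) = -10.30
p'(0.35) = -0.86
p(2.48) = 0.99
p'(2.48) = 28.07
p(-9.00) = 8099.00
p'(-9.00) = -3421.00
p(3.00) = 23.00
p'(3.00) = 59.00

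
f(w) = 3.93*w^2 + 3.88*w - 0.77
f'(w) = 7.86*w + 3.88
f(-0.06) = -0.99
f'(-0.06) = 3.41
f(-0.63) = -1.65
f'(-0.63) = -1.07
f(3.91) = 74.48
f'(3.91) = 34.61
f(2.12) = 25.12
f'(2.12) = 20.54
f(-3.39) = 31.24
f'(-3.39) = -22.77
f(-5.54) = 98.35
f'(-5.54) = -39.66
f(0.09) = -0.39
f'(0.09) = 4.59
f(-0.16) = -1.29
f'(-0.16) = 2.62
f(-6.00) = 117.43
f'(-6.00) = -43.28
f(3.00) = 46.24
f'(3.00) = 27.46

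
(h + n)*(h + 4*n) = h^2 + 5*h*n + 4*n^2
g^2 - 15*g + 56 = (g - 8)*(g - 7)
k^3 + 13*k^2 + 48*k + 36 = (k + 1)*(k + 6)^2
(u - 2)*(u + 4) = u^2 + 2*u - 8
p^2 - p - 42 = (p - 7)*(p + 6)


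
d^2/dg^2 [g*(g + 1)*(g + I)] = 6*g + 2 + 2*I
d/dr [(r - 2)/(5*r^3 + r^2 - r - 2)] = (5*r^3 + r^2 - r - (r - 2)*(15*r^2 + 2*r - 1) - 2)/(5*r^3 + r^2 - r - 2)^2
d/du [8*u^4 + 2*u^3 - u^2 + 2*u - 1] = 32*u^3 + 6*u^2 - 2*u + 2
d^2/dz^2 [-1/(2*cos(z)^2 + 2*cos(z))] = ((1 - cos(2*z))^2 - 15*cos(z)/4 + 3*cos(2*z)/2 + 3*cos(3*z)/4 - 9/2)/(2*(cos(z) + 1)^3*cos(z)^3)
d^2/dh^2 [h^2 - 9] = 2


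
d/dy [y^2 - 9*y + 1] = 2*y - 9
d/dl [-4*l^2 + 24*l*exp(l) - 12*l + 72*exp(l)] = 24*l*exp(l) - 8*l + 96*exp(l) - 12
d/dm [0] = 0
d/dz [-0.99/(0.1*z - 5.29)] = 0.099/(0.1*z - 5.29)^2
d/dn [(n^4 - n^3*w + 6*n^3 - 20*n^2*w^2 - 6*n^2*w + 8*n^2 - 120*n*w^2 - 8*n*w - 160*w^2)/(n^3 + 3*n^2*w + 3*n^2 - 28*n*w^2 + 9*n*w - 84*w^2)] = ((3*n^2 + 6*n*w + 6*n - 28*w^2 + 9*w)*(-n^4 + n^3*w - 6*n^3 + 20*n^2*w^2 + 6*n^2*w - 8*n^2 + 120*n*w^2 + 8*n*w + 160*w^2) + (n^3 + 3*n^2*w + 3*n^2 - 28*n*w^2 + 9*n*w - 84*w^2)*(4*n^3 - 3*n^2*w + 18*n^2 - 40*n*w^2 - 12*n*w + 16*n - 120*w^2 - 8*w))/(n^3 + 3*n^2*w + 3*n^2 - 28*n*w^2 + 9*n*w - 84*w^2)^2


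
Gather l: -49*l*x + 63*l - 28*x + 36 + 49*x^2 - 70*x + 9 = l*(63 - 49*x) + 49*x^2 - 98*x + 45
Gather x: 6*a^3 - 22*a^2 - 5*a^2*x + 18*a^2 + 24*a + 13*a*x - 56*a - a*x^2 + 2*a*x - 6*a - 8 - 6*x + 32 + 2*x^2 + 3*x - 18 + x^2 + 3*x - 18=6*a^3 - 4*a^2 - 38*a + x^2*(3 - a) + x*(-5*a^2 + 15*a) - 12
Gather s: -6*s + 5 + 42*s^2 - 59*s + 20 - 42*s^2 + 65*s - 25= 0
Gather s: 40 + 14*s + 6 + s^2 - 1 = s^2 + 14*s + 45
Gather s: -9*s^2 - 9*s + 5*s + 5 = -9*s^2 - 4*s + 5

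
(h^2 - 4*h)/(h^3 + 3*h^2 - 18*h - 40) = h/(h^2 + 7*h + 10)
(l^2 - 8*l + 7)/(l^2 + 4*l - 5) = (l - 7)/(l + 5)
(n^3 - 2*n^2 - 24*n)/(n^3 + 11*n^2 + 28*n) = (n - 6)/(n + 7)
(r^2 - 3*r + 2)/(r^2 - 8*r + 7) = (r - 2)/(r - 7)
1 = 1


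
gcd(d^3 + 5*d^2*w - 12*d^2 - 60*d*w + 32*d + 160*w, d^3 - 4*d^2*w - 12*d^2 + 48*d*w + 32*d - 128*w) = d^2 - 12*d + 32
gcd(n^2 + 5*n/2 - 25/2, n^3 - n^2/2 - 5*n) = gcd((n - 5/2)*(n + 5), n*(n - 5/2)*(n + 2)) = n - 5/2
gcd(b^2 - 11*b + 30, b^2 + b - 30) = b - 5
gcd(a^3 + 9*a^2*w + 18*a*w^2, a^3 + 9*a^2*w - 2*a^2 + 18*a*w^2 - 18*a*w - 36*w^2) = a^2 + 9*a*w + 18*w^2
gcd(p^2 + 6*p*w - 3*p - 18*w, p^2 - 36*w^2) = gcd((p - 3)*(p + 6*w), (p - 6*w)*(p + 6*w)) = p + 6*w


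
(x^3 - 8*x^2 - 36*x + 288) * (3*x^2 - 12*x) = 3*x^5 - 36*x^4 - 12*x^3 + 1296*x^2 - 3456*x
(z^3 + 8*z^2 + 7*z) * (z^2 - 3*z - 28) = z^5 + 5*z^4 - 45*z^3 - 245*z^2 - 196*z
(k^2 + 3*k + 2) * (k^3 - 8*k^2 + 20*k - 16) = k^5 - 5*k^4 - 2*k^3 + 28*k^2 - 8*k - 32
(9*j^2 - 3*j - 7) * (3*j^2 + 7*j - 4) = 27*j^4 + 54*j^3 - 78*j^2 - 37*j + 28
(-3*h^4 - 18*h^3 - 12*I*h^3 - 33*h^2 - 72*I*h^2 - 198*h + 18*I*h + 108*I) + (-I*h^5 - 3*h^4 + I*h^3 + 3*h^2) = -I*h^5 - 6*h^4 - 18*h^3 - 11*I*h^3 - 30*h^2 - 72*I*h^2 - 198*h + 18*I*h + 108*I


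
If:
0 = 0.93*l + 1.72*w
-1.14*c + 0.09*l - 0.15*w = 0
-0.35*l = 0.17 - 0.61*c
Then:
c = -0.10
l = -0.66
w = 0.36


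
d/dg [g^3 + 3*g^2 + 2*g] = 3*g^2 + 6*g + 2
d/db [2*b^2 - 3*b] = 4*b - 3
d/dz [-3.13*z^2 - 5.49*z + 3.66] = -6.26*z - 5.49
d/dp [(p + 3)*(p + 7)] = 2*p + 10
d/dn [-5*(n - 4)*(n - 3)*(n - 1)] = -15*n^2 + 80*n - 95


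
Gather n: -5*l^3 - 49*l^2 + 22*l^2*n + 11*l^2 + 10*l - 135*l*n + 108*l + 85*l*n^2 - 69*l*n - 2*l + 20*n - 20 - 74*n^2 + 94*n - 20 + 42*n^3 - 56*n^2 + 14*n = -5*l^3 - 38*l^2 + 116*l + 42*n^3 + n^2*(85*l - 130) + n*(22*l^2 - 204*l + 128) - 40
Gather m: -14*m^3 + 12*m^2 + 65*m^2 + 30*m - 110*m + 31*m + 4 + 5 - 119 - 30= -14*m^3 + 77*m^2 - 49*m - 140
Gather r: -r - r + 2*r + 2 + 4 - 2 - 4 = 0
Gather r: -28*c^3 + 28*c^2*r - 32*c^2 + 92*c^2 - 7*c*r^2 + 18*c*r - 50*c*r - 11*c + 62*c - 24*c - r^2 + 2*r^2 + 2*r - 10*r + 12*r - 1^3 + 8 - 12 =-28*c^3 + 60*c^2 + 27*c + r^2*(1 - 7*c) + r*(28*c^2 - 32*c + 4) - 5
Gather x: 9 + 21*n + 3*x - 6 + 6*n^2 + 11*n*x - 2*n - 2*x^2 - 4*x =6*n^2 + 19*n - 2*x^2 + x*(11*n - 1) + 3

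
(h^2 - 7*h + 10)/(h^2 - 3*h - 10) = (h - 2)/(h + 2)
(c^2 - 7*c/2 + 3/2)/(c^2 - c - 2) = (-c^2 + 7*c/2 - 3/2)/(-c^2 + c + 2)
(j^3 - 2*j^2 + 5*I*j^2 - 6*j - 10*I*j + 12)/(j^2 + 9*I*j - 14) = (j^2 + j*(-2 + 3*I) - 6*I)/(j + 7*I)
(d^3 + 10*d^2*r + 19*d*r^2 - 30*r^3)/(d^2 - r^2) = (d^2 + 11*d*r + 30*r^2)/(d + r)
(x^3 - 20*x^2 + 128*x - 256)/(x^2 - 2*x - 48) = (x^2 - 12*x + 32)/(x + 6)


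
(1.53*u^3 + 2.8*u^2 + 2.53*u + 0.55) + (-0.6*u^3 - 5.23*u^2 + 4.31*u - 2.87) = 0.93*u^3 - 2.43*u^2 + 6.84*u - 2.32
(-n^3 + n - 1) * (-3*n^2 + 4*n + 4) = 3*n^5 - 4*n^4 - 7*n^3 + 7*n^2 - 4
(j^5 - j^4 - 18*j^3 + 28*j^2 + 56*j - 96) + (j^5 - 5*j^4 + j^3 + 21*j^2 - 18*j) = 2*j^5 - 6*j^4 - 17*j^3 + 49*j^2 + 38*j - 96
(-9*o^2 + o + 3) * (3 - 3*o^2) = 27*o^4 - 3*o^3 - 36*o^2 + 3*o + 9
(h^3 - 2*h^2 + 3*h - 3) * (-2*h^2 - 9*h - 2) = -2*h^5 - 5*h^4 + 10*h^3 - 17*h^2 + 21*h + 6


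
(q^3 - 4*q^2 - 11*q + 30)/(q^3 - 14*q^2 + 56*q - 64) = (q^2 - 2*q - 15)/(q^2 - 12*q + 32)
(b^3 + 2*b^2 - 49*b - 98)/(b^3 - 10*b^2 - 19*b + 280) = (b^2 + 9*b + 14)/(b^2 - 3*b - 40)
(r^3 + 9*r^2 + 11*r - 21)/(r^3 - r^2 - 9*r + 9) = (r + 7)/(r - 3)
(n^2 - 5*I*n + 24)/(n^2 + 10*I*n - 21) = (n - 8*I)/(n + 7*I)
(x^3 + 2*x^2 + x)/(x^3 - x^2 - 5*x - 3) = x/(x - 3)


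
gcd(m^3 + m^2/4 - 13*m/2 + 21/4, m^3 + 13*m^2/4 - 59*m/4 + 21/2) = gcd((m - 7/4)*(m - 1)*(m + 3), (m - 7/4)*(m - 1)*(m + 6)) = m^2 - 11*m/4 + 7/4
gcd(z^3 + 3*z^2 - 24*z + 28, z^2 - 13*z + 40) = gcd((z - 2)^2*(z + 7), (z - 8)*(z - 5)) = 1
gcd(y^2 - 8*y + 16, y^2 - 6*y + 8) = y - 4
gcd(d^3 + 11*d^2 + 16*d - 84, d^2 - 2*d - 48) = d + 6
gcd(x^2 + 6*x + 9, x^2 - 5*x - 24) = x + 3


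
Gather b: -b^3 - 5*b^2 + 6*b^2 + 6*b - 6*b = -b^3 + b^2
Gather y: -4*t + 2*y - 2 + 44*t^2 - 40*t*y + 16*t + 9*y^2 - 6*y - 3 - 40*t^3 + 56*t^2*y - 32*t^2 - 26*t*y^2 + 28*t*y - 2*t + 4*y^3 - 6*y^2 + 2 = -40*t^3 + 12*t^2 + 10*t + 4*y^3 + y^2*(3 - 26*t) + y*(56*t^2 - 12*t - 4) - 3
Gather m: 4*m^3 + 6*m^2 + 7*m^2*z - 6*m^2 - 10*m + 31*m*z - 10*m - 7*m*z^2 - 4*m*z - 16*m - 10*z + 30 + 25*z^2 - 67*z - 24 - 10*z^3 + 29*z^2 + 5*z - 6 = 4*m^3 + 7*m^2*z + m*(-7*z^2 + 27*z - 36) - 10*z^3 + 54*z^2 - 72*z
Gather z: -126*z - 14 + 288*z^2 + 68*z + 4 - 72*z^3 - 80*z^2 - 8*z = -72*z^3 + 208*z^2 - 66*z - 10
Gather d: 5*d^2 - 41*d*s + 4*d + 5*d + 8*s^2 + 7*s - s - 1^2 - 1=5*d^2 + d*(9 - 41*s) + 8*s^2 + 6*s - 2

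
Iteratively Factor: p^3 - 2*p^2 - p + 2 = (p - 2)*(p^2 - 1) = (p - 2)*(p - 1)*(p + 1)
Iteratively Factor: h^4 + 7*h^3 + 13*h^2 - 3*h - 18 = (h + 3)*(h^3 + 4*h^2 + h - 6) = (h + 2)*(h + 3)*(h^2 + 2*h - 3) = (h + 2)*(h + 3)^2*(h - 1)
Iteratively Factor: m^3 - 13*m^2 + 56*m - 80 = (m - 4)*(m^2 - 9*m + 20) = (m - 5)*(m - 4)*(m - 4)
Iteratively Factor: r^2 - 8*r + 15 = (r - 5)*(r - 3)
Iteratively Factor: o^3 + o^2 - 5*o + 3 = (o - 1)*(o^2 + 2*o - 3) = (o - 1)^2*(o + 3)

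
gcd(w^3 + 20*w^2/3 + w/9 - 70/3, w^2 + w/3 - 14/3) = w + 7/3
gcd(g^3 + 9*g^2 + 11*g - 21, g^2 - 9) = g + 3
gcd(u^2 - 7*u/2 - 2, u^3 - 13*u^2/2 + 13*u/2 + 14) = u - 4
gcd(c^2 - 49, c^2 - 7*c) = c - 7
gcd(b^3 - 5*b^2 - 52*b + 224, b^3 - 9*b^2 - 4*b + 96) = b^2 - 12*b + 32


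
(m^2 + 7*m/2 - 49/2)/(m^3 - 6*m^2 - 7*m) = (-2*m^2 - 7*m + 49)/(2*m*(-m^2 + 6*m + 7))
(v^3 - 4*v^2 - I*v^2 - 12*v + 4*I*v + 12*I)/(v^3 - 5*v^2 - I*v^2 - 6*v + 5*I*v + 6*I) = (v + 2)/(v + 1)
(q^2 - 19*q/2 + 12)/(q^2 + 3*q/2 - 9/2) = (q - 8)/(q + 3)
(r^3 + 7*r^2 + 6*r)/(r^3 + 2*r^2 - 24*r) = (r + 1)/(r - 4)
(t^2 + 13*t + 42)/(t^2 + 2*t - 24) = (t + 7)/(t - 4)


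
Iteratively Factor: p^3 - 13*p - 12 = (p + 3)*(p^2 - 3*p - 4) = (p - 4)*(p + 3)*(p + 1)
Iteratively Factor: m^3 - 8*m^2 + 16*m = (m - 4)*(m^2 - 4*m) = (m - 4)^2*(m)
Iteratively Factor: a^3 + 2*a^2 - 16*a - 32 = (a + 4)*(a^2 - 2*a - 8) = (a - 4)*(a + 4)*(a + 2)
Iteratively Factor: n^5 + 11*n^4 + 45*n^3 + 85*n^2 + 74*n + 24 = (n + 3)*(n^4 + 8*n^3 + 21*n^2 + 22*n + 8) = (n + 1)*(n + 3)*(n^3 + 7*n^2 + 14*n + 8) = (n + 1)^2*(n + 3)*(n^2 + 6*n + 8) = (n + 1)^2*(n + 2)*(n + 3)*(n + 4)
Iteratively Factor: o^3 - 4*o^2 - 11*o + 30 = (o + 3)*(o^2 - 7*o + 10) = (o - 2)*(o + 3)*(o - 5)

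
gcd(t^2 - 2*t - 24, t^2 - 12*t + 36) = t - 6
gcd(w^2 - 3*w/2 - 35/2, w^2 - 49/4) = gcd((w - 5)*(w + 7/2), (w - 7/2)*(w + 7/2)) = w + 7/2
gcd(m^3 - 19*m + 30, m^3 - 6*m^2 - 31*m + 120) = m^2 + 2*m - 15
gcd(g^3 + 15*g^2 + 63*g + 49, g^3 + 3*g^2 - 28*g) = g + 7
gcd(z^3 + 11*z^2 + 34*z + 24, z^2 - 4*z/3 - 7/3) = z + 1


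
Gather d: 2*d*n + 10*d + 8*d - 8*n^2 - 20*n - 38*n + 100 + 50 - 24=d*(2*n + 18) - 8*n^2 - 58*n + 126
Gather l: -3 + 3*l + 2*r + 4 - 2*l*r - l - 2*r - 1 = l*(2 - 2*r)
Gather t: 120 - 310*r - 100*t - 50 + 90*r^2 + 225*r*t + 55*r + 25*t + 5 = 90*r^2 - 255*r + t*(225*r - 75) + 75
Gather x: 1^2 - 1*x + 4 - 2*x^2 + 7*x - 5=-2*x^2 + 6*x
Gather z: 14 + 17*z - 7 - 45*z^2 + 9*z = -45*z^2 + 26*z + 7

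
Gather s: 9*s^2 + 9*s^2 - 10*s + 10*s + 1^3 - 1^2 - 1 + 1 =18*s^2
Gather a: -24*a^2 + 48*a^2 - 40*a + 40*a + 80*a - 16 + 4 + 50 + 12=24*a^2 + 80*a + 50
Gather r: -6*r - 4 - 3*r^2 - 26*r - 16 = -3*r^2 - 32*r - 20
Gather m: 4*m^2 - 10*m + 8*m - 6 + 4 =4*m^2 - 2*m - 2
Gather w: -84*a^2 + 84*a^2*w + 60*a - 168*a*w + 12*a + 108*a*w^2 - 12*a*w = -84*a^2 + 108*a*w^2 + 72*a + w*(84*a^2 - 180*a)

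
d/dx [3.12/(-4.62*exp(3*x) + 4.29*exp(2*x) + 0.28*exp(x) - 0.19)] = (43.2432*exp(2*x) - 26.7696*exp(x) - 0.8736)*exp(x)/(4.62*exp(3*x) - 4.29*exp(2*x) - 0.28*exp(x) + 0.19)^2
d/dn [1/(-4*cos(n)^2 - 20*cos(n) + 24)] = -(2*cos(n) + 5)*sin(n)/(4*(cos(n)^2 + 5*cos(n) - 6)^2)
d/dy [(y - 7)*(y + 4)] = 2*y - 3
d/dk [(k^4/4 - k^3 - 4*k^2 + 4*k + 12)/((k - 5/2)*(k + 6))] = (4*k^5 + 13*k^4 - 176*k^3 + 216*k^2 + 768*k - 816)/(2*(4*k^4 + 28*k^3 - 71*k^2 - 420*k + 900))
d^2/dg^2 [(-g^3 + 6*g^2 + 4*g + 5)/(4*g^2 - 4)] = (3*g^3 + 33*g^2 + 9*g + 11)/(2*(g^6 - 3*g^4 + 3*g^2 - 1))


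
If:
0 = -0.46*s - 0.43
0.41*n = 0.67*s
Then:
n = -1.53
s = -0.93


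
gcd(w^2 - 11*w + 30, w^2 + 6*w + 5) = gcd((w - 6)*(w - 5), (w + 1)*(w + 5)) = 1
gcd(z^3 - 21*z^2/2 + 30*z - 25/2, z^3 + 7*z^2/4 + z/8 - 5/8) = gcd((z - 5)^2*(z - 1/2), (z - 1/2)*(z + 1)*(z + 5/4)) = z - 1/2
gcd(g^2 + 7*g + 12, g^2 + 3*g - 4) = g + 4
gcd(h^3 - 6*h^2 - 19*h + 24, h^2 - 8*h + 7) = h - 1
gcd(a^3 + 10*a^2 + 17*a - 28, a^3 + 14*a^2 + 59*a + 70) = a + 7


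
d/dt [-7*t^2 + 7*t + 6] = 7 - 14*t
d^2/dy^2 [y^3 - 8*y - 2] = 6*y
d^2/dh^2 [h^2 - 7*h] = 2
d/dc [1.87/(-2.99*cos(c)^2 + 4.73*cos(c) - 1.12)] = (8.8451 - 11.1826*cos(c))*sin(c)/(2.99*cos(c)^2 - 4.73*cos(c) + 1.12)^2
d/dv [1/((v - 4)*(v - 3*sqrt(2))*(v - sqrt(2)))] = (-(v - 4)*(v - 3*sqrt(2)) - (v - 4)*(v - sqrt(2)) - (v - 3*sqrt(2))*(v - sqrt(2)))/((v - 4)^2*(v - 3*sqrt(2))^2*(v - sqrt(2))^2)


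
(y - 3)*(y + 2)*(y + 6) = y^3 + 5*y^2 - 12*y - 36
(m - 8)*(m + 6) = m^2 - 2*m - 48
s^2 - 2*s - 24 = (s - 6)*(s + 4)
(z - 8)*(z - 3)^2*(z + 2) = z^4 - 12*z^3 + 29*z^2 + 42*z - 144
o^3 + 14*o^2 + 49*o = o*(o + 7)^2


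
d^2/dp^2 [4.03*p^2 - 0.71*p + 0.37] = 8.06000000000000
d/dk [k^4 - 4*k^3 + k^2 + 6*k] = 4*k^3 - 12*k^2 + 2*k + 6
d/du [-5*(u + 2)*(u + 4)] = -10*u - 30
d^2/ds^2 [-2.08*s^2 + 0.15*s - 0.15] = -4.16000000000000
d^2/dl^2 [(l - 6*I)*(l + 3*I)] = 2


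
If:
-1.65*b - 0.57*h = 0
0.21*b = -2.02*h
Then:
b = 0.00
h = 0.00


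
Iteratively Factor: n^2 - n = (n)*(n - 1)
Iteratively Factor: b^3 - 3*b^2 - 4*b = (b + 1)*(b^2 - 4*b) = (b - 4)*(b + 1)*(b)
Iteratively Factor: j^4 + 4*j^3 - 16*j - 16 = (j + 2)*(j^3 + 2*j^2 - 4*j - 8) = (j - 2)*(j + 2)*(j^2 + 4*j + 4) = (j - 2)*(j + 2)^2*(j + 2)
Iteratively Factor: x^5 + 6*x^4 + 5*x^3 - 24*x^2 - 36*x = (x - 2)*(x^4 + 8*x^3 + 21*x^2 + 18*x) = (x - 2)*(x + 3)*(x^3 + 5*x^2 + 6*x) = (x - 2)*(x + 3)^2*(x^2 + 2*x) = x*(x - 2)*(x + 3)^2*(x + 2)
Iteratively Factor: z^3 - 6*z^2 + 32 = (z - 4)*(z^2 - 2*z - 8) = (z - 4)*(z + 2)*(z - 4)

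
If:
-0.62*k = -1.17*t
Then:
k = 1.88709677419355*t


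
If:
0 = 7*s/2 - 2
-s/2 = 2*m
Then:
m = -1/7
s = 4/7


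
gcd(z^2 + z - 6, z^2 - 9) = z + 3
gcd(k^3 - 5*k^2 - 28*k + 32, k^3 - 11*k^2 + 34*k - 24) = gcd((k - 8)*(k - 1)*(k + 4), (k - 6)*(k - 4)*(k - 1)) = k - 1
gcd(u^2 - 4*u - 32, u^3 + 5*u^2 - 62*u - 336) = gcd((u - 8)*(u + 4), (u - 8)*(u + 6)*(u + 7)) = u - 8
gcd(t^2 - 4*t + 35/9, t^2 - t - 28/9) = t - 7/3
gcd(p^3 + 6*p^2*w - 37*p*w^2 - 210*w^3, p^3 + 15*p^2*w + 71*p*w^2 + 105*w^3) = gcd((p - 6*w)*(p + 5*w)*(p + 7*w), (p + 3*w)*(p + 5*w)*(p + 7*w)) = p^2 + 12*p*w + 35*w^2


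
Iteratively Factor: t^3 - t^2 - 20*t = (t - 5)*(t^2 + 4*t) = (t - 5)*(t + 4)*(t)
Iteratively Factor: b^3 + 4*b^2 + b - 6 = (b - 1)*(b^2 + 5*b + 6) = (b - 1)*(b + 2)*(b + 3)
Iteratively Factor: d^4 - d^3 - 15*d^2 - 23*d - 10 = (d + 1)*(d^3 - 2*d^2 - 13*d - 10) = (d - 5)*(d + 1)*(d^2 + 3*d + 2) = (d - 5)*(d + 1)^2*(d + 2)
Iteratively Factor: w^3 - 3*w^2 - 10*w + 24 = (w + 3)*(w^2 - 6*w + 8) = (w - 4)*(w + 3)*(w - 2)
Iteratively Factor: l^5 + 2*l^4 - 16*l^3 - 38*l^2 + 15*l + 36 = (l + 3)*(l^4 - l^3 - 13*l^2 + l + 12) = (l - 4)*(l + 3)*(l^3 + 3*l^2 - l - 3) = (l - 4)*(l + 1)*(l + 3)*(l^2 + 2*l - 3) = (l - 4)*(l + 1)*(l + 3)^2*(l - 1)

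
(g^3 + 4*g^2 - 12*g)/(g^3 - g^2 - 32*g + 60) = g/(g - 5)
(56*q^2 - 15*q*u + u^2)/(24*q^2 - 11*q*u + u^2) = (7*q - u)/(3*q - u)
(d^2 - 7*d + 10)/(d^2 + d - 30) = (d - 2)/(d + 6)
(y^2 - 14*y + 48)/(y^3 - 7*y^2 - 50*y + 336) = 1/(y + 7)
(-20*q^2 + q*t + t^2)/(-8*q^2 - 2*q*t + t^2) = (5*q + t)/(2*q + t)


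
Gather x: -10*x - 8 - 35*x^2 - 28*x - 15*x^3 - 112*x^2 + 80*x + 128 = -15*x^3 - 147*x^2 + 42*x + 120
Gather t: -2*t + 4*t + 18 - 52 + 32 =2*t - 2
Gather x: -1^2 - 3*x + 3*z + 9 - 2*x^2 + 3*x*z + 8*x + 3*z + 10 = -2*x^2 + x*(3*z + 5) + 6*z + 18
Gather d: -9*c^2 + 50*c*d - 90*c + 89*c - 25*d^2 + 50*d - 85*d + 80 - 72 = -9*c^2 - c - 25*d^2 + d*(50*c - 35) + 8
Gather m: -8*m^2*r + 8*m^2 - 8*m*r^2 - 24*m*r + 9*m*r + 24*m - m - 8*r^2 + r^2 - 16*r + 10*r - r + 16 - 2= m^2*(8 - 8*r) + m*(-8*r^2 - 15*r + 23) - 7*r^2 - 7*r + 14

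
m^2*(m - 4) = m^3 - 4*m^2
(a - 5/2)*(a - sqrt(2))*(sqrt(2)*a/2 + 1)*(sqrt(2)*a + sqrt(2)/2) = a^4 - 2*a^3 - 13*a^2/4 + 4*a + 5/2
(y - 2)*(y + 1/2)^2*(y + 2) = y^4 + y^3 - 15*y^2/4 - 4*y - 1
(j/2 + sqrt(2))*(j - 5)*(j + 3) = j^3/2 - j^2 + sqrt(2)*j^2 - 15*j/2 - 2*sqrt(2)*j - 15*sqrt(2)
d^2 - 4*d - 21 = (d - 7)*(d + 3)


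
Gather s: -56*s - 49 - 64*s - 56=-120*s - 105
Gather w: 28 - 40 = -12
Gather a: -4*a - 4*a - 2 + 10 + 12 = 20 - 8*a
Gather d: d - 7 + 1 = d - 6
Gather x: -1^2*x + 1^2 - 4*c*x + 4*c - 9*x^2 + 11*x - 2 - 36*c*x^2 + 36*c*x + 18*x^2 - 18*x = 4*c + x^2*(9 - 36*c) + x*(32*c - 8) - 1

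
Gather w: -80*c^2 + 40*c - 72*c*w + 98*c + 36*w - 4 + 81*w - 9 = -80*c^2 + 138*c + w*(117 - 72*c) - 13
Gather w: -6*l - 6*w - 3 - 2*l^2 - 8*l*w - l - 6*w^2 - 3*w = -2*l^2 - 7*l - 6*w^2 + w*(-8*l - 9) - 3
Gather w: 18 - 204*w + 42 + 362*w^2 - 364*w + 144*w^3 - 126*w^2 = 144*w^3 + 236*w^2 - 568*w + 60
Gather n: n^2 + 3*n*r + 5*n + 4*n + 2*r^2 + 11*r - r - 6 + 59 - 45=n^2 + n*(3*r + 9) + 2*r^2 + 10*r + 8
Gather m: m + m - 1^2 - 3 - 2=2*m - 6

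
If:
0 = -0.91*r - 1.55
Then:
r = -1.70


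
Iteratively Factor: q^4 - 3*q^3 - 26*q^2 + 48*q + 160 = (q + 4)*(q^3 - 7*q^2 + 2*q + 40) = (q - 4)*(q + 4)*(q^2 - 3*q - 10) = (q - 4)*(q + 2)*(q + 4)*(q - 5)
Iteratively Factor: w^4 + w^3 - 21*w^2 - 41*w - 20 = (w + 1)*(w^3 - 21*w - 20) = (w + 1)^2*(w^2 - w - 20) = (w + 1)^2*(w + 4)*(w - 5)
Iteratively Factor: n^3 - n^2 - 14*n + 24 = (n - 2)*(n^2 + n - 12) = (n - 3)*(n - 2)*(n + 4)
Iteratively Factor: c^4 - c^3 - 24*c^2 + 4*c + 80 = (c + 2)*(c^3 - 3*c^2 - 18*c + 40) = (c - 2)*(c + 2)*(c^2 - c - 20) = (c - 5)*(c - 2)*(c + 2)*(c + 4)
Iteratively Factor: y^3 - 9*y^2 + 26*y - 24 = (y - 2)*(y^2 - 7*y + 12) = (y - 3)*(y - 2)*(y - 4)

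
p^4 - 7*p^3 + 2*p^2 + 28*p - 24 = (p - 6)*(p - 2)*(p - 1)*(p + 2)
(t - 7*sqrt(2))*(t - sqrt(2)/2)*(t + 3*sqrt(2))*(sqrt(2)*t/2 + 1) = sqrt(2)*t^4/2 - 7*t^3/2 - 47*sqrt(2)*t^2/2 - 17*t + 21*sqrt(2)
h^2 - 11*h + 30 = (h - 6)*(h - 5)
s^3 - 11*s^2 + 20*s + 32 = (s - 8)*(s - 4)*(s + 1)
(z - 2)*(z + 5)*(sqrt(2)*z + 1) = sqrt(2)*z^3 + z^2 + 3*sqrt(2)*z^2 - 10*sqrt(2)*z + 3*z - 10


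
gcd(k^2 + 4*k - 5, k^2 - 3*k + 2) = k - 1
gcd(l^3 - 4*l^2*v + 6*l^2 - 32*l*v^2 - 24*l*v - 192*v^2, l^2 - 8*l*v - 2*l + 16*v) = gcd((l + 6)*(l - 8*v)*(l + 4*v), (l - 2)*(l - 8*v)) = -l + 8*v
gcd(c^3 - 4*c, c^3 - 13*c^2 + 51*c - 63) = 1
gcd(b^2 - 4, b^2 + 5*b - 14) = b - 2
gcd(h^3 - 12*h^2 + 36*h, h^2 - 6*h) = h^2 - 6*h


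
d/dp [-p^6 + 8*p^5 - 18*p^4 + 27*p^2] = -6*p^5 + 40*p^4 - 72*p^3 + 54*p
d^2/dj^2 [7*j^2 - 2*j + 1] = 14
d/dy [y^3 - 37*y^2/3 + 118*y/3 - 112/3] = 3*y^2 - 74*y/3 + 118/3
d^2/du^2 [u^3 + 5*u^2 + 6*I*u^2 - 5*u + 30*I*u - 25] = 6*u + 10 + 12*I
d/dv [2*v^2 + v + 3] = 4*v + 1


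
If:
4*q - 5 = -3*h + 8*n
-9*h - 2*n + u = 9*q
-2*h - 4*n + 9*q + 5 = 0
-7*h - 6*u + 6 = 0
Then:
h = 1089/1337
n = -3485/5348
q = -888/1337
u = 19/382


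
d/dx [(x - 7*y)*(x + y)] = 2*x - 6*y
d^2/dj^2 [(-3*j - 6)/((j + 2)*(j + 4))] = -6/(j^3 + 12*j^2 + 48*j + 64)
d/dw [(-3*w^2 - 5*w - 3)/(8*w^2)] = (5*w + 6)/(8*w^3)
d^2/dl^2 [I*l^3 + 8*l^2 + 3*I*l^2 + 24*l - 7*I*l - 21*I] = 6*I*l + 16 + 6*I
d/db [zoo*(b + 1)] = zoo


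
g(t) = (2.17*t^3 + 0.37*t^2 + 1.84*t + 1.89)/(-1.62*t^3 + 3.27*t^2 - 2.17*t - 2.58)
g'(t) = (4.86*t^2 - 6.54*t + 2.17)*(2.17*t^3 + 0.37*t^2 + 1.84*t + 1.89)/(-1.62*t^3 + 3.27*t^2 - 2.17*t - 2.58)^2 + (6.51*t^2 + 0.74*t + 1.84)/(-1.62*t^3 + 3.27*t^2 - 2.17*t - 2.58)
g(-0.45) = -1.18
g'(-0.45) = 5.53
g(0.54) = -1.09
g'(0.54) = -1.34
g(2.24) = -3.49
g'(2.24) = 0.58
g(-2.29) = -0.68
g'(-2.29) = 0.14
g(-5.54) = -0.95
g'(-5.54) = 0.05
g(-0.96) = -0.37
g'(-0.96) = 0.60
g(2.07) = -3.57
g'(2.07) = 0.34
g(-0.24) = -0.78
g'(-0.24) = 0.59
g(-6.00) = -0.97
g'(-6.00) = 0.04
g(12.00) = -1.62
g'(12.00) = 0.03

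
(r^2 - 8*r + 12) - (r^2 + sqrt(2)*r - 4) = -8*r - sqrt(2)*r + 16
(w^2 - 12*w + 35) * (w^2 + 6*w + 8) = w^4 - 6*w^3 - 29*w^2 + 114*w + 280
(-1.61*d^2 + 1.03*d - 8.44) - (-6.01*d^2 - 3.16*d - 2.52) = 4.4*d^2 + 4.19*d - 5.92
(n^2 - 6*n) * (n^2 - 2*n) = n^4 - 8*n^3 + 12*n^2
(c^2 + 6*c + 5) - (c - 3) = c^2 + 5*c + 8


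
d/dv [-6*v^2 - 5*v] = -12*v - 5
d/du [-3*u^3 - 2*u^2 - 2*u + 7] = -9*u^2 - 4*u - 2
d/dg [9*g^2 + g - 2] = 18*g + 1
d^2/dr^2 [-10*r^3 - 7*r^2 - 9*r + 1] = -60*r - 14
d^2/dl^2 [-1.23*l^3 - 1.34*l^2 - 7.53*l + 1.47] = -7.38*l - 2.68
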